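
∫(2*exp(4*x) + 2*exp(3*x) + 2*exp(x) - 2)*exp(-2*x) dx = (exp(2*x) + exp(x) - 1)^2*exp(-2*x) + C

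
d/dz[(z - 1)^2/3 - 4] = 2*z/3 - 2/3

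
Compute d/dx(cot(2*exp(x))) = -2*exp(x)/sin(2*exp(x))^2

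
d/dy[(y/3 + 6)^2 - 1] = 2*y/9 + 4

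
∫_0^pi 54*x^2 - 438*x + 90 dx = 7*(-5 + 3*pi/7)*(-3*pi - 5 + 6*pi^2) - 175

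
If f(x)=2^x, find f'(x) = 2^x*log(2)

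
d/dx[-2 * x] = -2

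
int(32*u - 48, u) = 16*u^2 - 48*u + C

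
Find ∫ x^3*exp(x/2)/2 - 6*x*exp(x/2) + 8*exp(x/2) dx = (x - 2)^3*exp(x/2) + C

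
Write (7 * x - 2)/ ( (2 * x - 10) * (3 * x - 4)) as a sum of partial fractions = -1/(3*x - 4) + 3/(2*(x - 5))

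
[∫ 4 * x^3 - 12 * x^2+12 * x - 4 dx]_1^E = (-1 + E)^4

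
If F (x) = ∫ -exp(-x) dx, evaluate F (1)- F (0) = -1 + exp(-1)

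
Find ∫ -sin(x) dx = cos(x) + C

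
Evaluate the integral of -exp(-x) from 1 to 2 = -exp(-1) + exp(-2)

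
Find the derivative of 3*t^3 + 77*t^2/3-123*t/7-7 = 9*t^2 + 154*t/3 - 123/7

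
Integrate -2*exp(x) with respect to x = -2*exp(x) + C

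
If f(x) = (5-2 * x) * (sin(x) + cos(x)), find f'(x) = 2*x*sin(x) - 2*x*cos(x) - 7*sin(x) + 3*cos(x)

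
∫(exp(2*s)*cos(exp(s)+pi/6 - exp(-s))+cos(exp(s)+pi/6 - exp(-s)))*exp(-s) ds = sin(2*sinh(s) + pi/6) + C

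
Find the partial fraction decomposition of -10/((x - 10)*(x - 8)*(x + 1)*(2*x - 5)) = -16/(231*(2*x - 5)) + 10/(693*(x + 1)) + 5/(99*(x - 8)) - 1/(33*(x - 10))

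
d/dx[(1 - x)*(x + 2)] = -2*x - 1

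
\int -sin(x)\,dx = cos(x) + C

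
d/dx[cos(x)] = -sin(x)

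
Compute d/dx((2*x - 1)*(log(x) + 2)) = (2*x*log(x) + 6*x - 1)/x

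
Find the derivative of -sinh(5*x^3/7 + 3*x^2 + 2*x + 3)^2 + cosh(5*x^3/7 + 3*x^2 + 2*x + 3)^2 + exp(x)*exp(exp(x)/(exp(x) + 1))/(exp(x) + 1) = (exp(x + exp(x)/(exp(x) + 1)) + 2*exp(2*x + exp(x)/(exp(x) + 1)))/(exp(3*x) + 3*exp(2*x) + 3*exp(x) + 1)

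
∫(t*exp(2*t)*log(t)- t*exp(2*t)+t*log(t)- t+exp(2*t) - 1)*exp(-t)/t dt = 2*(log(t) - 1)*sinh(t) + C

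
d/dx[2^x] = 2^x*log(2)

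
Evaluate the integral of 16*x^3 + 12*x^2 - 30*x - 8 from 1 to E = -1 + (-4 + E + 2*exp(2))^2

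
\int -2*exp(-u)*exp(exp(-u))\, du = 2*exp(exp(-u)) + C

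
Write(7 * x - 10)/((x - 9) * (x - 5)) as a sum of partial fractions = -25/(4*(x - 5)) + 53/(4*(x - 9))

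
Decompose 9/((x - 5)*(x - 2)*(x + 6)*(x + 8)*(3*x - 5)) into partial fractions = 729/(6670*(3*x - 5)) + 9/(7540*(x + 8)) - 9/(4048*(x + 6)) - 3/(80*(x - 2)) + 3/(1430*(x - 5))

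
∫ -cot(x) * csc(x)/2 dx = csc(x)/2 + C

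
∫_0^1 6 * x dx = 3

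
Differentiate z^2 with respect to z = 2*z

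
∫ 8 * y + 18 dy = 4*y^2 + 18*y + C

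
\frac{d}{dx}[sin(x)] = cos(x)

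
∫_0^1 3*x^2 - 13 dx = -12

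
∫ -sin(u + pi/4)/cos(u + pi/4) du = log(cos(u + pi/4)) + C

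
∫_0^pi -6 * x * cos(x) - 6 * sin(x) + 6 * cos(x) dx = 0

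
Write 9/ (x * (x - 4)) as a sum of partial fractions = 9/(4*(x - 4)) - 9/(4*x)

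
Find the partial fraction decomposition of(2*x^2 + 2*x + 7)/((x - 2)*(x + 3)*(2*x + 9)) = 154/(39*(2*x + 9)) - 19/(15*(x + 3)) + 19/(65*(x - 2))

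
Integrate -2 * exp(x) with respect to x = -2*exp(x) + C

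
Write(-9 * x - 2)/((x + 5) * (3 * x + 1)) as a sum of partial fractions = 3/(14*(3*x + 1)) - 43/(14*(x + 5))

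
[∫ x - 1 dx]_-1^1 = -2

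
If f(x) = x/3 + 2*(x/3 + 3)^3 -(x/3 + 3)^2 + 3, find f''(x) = 4*x/9 + 34/9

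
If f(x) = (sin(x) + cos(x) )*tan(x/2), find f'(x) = sqrt(2)*(sin(x + pi/4)/(2*cos(x/2)^2) + cos(x + pi/4)*tan(x/2))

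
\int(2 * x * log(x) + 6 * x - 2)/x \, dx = 2*(x - 1)*(log(x) + 2) + C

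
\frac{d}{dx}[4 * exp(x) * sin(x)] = 4*sqrt(2)*exp(x)*sin(x + pi/4)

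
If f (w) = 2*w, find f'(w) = 2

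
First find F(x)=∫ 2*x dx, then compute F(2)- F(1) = 3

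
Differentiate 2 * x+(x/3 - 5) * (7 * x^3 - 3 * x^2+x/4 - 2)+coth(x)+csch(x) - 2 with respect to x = 28*x^3/3 - 108*x^2 + 181*x/6 + 1/12 - cosh(x)/sinh(x)^2 - 1/sinh(x)^2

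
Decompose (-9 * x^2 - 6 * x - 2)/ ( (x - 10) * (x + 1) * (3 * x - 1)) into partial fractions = 45/(116*(3*x - 1)) - 5/(44*(x + 1)) - 962/(319*(x - 10))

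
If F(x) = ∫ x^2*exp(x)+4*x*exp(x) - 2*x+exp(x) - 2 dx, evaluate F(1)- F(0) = -2 + 2*E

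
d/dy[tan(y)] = cos(y)^(-2)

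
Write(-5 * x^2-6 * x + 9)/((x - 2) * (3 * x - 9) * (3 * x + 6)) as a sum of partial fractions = 1/(180*(x + 2)) + 23/(36*(x - 2)) - 6/(5*(x - 3))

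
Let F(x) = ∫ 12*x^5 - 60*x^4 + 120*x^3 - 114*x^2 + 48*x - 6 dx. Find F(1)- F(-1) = -112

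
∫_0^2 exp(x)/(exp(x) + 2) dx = -log(6) + log(4 + 2*exp(2))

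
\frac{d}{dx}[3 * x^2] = 6*x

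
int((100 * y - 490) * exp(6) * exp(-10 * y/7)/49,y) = (6 - 10*y/7)*exp(6 - 10*y/7) + C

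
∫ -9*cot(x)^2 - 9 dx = 9*cot(x) + C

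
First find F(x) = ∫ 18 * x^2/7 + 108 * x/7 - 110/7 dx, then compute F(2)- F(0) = 44/7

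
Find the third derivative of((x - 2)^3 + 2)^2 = 120*x^3 - 720*x^2 + 1440*x - 936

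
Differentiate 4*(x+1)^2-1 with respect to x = 8*x + 8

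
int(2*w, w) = w^2 + C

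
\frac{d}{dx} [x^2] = 2*x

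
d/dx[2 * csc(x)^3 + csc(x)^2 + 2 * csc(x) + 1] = -2*(1 + 1/sin(x) + 3/sin(x)^2)*cos(x)/sin(x)^2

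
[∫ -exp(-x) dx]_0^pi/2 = -1 + exp(-pi/2)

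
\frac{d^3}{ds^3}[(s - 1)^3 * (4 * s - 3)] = 96*s - 90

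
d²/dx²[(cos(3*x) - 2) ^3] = -459*cos(3*x)/4 + 108*cos(6*x) - 81*cos(9*x)/4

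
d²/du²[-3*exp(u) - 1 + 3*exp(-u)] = (3 - 3*exp(2*u))*exp(-u)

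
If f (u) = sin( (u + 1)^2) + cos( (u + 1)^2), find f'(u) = -2*u*sin(u^2 + 2*u + 1) + 2*u*cos(u^2 + 2*u + 1) - 2*sin(u^2 + 2*u + 1) + 2*cos(u^2 + 2*u + 1)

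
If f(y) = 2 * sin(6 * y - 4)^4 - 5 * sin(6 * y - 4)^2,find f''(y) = -288*sin(6*y - 4)^4 + 360*sin(6*y - 4)^2 + 216*sin(12*y - 8)^2 - 360*cos(6*y - 4)^2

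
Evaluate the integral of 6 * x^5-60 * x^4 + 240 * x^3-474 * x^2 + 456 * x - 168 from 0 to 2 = -48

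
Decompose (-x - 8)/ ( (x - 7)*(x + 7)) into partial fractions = 1/(14*(x + 7)) - 15/(14*(x - 7))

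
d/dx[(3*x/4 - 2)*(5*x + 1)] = 15*x/2 - 37/4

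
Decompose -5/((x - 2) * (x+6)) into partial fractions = 5/(8*(x + 6)) - 5/(8*(x - 2))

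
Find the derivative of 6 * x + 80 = 6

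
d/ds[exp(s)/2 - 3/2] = exp(s)/2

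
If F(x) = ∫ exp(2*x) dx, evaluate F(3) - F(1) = -exp(2)/2 + exp(6)/2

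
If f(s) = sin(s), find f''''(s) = sin(s)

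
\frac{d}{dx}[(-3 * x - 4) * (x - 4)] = 8 - 6*x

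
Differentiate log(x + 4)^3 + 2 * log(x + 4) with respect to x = (3*log(x + 4)^2 + 2)/(x + 4)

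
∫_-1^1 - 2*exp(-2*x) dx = -exp(2) + exp(-2)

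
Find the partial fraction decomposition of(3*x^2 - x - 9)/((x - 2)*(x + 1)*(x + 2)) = 5/(4*(x + 2)) + 5/(3*(x + 1)) + 1/(12*(x - 2))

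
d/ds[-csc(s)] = cot(s)*csc(s)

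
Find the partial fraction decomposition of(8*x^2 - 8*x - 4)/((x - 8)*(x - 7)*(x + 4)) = 13/(11*(x + 4)) - 332/(11*(x - 7)) + 37/(x - 8)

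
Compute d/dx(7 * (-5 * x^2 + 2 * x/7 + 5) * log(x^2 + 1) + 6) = (-70*x^3*log(x^2 + 1) - 70*x^3 + 2*x^2*log(x^2 + 1) + 4*x^2 - 70*x*log(x^2 + 1) + 70*x + 2*log(x^2 + 1))/(x^2 + 1)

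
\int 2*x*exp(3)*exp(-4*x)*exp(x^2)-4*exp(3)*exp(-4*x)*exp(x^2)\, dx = exp((x - 2)^2 - 1) + C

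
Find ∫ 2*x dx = x^2 + C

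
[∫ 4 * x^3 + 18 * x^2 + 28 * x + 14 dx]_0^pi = -5 + (1 + pi)^2*(1 + (2 + pi)^2)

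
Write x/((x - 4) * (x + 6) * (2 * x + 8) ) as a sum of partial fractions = -3/(20*(x + 6)) + 1/(8*(x + 4)) + 1/(40*(x - 4))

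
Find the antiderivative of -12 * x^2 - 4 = -4*x^3 - 4*x + C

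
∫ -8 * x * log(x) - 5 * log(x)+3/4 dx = x*(8*x - 4*(4*x + 5)*log(x) + 23)/4 + C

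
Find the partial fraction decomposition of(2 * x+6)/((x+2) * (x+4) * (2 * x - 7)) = 52/(165*(2*x - 7)) - 1/(15*(x + 4)) - 1/(11*(x + 2))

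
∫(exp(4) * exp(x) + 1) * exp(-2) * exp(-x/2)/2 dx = 2*sinh(x/2 + 2) + C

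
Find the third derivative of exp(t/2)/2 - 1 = exp(t/2)/16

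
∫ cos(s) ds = sin(s) + C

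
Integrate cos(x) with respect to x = sin(x) + C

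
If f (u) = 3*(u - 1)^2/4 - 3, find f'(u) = 3*u/2 - 3/2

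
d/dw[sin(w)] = cos(w)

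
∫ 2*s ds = s^2 + C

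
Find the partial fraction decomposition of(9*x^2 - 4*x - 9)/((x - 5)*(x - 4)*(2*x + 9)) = 45/(19*(2*x + 9)) - 7/(x - 4) + 196/(19*(x - 5))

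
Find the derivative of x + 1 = 1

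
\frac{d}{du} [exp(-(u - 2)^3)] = (-3*u^2 + 12*u - 12)*exp(-u^3 + 6*u^2 - 12*u + 8)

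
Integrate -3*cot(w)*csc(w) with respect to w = 3*csc(w) + C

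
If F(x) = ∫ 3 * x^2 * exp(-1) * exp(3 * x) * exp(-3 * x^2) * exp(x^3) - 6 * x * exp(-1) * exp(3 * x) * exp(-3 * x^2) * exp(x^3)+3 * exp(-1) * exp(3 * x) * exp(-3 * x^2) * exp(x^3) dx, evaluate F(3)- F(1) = -1 + exp(8)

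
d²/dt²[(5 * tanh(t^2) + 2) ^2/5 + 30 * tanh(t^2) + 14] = 120*t^2*(1 - 1/cosh(t^2)^2)^2 - 272*t^2*sinh(t^2)/cosh(t^2)^3 - 120*t^2 + 160*t^2/cosh(t^2)^2 + 20*sinh(t^2)/cosh(t^2)^3 + 68/cosh(t^2)^2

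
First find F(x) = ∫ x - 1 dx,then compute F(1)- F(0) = -1/2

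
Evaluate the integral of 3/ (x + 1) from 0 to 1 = 3*log(2)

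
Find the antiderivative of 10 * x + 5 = 5*x^2 + 5*x + C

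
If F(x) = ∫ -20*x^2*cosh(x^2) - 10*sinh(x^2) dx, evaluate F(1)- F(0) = -10*sinh(1)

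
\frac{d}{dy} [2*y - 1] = 2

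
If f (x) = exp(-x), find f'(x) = -exp(-x)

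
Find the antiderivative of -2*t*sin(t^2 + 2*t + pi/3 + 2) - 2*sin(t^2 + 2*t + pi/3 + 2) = cos(t^2 + 2*t + pi/3 + 2) + C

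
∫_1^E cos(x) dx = -sin(1) + sin(E)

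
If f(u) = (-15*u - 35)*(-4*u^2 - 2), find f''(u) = 360*u + 280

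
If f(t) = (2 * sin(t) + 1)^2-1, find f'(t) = 4*(2*sin(t) + 1)*cos(t)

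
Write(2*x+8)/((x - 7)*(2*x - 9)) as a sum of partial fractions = -34/(5*(2*x - 9)) + 22/(5*(x - 7))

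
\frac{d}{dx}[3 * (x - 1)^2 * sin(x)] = 3*x^2*cos(x) + 6*x*sin(x) - 6*x*cos(x) - 6*sin(x) + 3*cos(x)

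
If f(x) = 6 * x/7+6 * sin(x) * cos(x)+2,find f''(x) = -12*sin(2*x)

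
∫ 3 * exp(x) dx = 3*exp(x) + C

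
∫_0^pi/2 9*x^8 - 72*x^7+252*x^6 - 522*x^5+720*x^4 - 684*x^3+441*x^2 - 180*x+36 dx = (-1 + (-1 + pi/2)^3)^3 + 8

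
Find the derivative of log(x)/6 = 1/(6*x)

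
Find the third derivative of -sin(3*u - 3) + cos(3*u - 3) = 27*sqrt(2)*cos(-3*u + pi/4 + 3)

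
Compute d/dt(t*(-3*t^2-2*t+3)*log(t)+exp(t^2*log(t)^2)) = -9*t^2*log(t) - 3*t^2 + 2*t*exp(t^2*log(t)^2)*log(t)^2 + 2*t*exp(t^2*log(t)^2)*log(t) - 4*t*log(t) - 2*t + 3*log(t) + 3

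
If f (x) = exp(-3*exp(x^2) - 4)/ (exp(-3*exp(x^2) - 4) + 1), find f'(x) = -6*x*exp(x^2 + 3*exp(x^2) + 4)/(exp(8)*exp(6*exp(x^2)) + 2*exp(4)*exp(3*exp(x^2)) + 1)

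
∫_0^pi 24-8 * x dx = (-4 + 4*pi)*(5 - pi) + 20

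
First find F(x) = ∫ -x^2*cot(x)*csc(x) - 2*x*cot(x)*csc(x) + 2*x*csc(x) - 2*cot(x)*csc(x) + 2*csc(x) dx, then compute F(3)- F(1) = -5*csc(1) + 17*csc(3)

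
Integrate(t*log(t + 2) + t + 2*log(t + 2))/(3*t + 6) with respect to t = t*log(t + 2)/3 + C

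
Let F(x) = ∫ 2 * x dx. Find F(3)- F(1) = 8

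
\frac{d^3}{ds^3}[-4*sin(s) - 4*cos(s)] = -4*sin(s) + 4*cos(s)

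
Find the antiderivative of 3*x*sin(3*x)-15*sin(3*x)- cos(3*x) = (5 - x)*cos(3*x) + C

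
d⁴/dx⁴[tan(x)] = 24*tan(x)^5 + 40*tan(x)^3 + 16*tan(x)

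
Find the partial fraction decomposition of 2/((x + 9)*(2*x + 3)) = 4/(15*(2*x + 3)) - 2/(15*(x + 9))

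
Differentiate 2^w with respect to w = 2^w*log(2)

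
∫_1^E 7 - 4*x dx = (-1 + E)*(5 - 2*E)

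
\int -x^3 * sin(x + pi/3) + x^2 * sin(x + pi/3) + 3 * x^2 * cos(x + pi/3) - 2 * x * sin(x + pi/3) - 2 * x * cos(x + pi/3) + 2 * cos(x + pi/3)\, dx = x*(x^2 - x + 2)*cos(x + pi/3) + C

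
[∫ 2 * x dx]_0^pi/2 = pi^2/4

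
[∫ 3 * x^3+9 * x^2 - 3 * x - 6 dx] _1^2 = 87/4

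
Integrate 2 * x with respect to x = x^2 + C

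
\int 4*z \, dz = 2*z^2 + C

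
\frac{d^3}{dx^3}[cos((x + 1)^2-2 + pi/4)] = 8*x^3*sin(x^2 + 2*x - 1 + pi/4) + 24*x^2*sin(x^2 + 2*x - 1 + pi/4) + 24*x*sin(x^2 + 2*x - 1 + pi/4) - 12*x*cos(x^2 + 2*x - 1 + pi/4) + 8*sin(x^2 + 2*x - 1 + pi/4) - 12*cos(x^2 + 2*x - 1 + pi/4)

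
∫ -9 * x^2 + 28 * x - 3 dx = -3*x^3 + 14*x^2 - 3*x + C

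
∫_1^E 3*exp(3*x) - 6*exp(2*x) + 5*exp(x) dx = -2*E - (-1 + E)^3 + 2*exp(E) + (-1 + exp(E))^3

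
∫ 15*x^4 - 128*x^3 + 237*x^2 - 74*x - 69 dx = 3*x^5 - 32*x^4 + 79*x^3 - 37*x^2 - 69*x + C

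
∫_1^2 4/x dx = -4*log(3) + 4*log(6)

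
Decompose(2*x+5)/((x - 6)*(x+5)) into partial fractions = 5/(11*(x + 5)) + 17/(11*(x - 6))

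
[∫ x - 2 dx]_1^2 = -1/2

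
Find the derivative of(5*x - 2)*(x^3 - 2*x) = 20*x^3 - 6*x^2 - 20*x + 4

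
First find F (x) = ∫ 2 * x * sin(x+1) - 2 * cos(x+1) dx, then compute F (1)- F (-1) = -2 - 2*cos(2)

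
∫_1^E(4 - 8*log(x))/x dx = 0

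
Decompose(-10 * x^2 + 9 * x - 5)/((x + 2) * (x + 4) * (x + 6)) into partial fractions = -419/(8*(x + 6)) + 201/(4*(x + 4)) - 63/(8*(x + 2))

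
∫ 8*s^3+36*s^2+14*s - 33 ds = 2*s^4 + 12*s^3 + 7*s^2 - 33*s + C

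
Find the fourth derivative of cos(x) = cos(x)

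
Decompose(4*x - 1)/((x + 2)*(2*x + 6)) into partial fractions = 13/(2*(x + 3)) - 9/(2*(x + 2))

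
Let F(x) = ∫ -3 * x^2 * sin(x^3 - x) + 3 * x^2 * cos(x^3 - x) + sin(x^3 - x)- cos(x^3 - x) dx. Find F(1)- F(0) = 0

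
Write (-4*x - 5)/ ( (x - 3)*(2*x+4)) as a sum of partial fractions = -3/(10*(x + 2)) - 17/(10*(x - 3))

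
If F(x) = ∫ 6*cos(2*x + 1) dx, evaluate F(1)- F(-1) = 3*sin(3) + 3*sin(1)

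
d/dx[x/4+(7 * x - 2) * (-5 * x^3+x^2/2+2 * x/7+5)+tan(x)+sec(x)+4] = -140*x^3 + 81*x^2/2 + 2*x + tan(x)^2 + tan(x)*sec(x) + 999/28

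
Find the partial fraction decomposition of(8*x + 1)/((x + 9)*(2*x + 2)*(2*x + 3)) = 22/(15*(2*x + 3)) - 71/(240*(x + 9)) - 7/(16*(x + 1))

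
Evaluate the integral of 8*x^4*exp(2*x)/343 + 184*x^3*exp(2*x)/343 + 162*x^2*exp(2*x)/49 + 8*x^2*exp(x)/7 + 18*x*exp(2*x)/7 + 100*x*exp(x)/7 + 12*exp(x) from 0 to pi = 4*pi*(2*pi/7 + 3)*exp(pi) + pi^2*(2*pi/7 + 3)^2*exp(2*pi)/7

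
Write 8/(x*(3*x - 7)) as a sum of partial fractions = 24/(7*(3*x - 7)) - 8/(7*x)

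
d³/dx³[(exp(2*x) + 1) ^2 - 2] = 64*exp(4*x) + 16*exp(2*x)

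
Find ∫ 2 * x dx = x^2 + C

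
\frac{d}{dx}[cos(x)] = -sin(x)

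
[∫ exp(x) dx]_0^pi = -1 + exp(pi)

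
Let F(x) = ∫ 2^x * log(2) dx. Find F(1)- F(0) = 1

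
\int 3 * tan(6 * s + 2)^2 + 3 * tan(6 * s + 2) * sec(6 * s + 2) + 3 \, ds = tan(6*s + 2)/2 + sec(6*s + 2)/2 + C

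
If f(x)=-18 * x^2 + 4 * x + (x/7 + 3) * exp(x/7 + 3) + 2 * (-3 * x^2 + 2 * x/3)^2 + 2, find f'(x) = 72*x^3 - 24*x^2 + x*exp(x/7 + 3)/49 - 308*x/9 + 4*exp(x/7 + 3)/7 + 4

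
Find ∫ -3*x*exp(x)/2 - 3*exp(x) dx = 3*(-x - 1)*exp(x)/2 + C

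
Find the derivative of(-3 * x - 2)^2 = 18*x + 12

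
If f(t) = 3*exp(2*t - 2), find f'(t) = 6*exp(2*t - 2)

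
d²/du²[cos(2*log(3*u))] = 2*(sin(2*log(u) + 2*log(3)) - 2*cos(2*log(u) + 2*log(3)))/u^2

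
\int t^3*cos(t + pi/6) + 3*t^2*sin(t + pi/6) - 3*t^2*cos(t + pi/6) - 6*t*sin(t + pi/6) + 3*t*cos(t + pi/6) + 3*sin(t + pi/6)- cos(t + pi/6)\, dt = (t - 1)^3*sin(t + pi/6) + C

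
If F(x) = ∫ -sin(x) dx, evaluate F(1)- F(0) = -1 + cos(1)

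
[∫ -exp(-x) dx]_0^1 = -1 + exp(-1)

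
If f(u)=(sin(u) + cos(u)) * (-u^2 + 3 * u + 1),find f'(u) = u^2*sin(u) - u^2*cos(u) - 5*u*sin(u) + u*cos(u) + 2*sin(u) + 4*cos(u)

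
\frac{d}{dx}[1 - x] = -1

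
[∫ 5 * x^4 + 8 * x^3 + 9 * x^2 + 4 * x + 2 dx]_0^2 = 100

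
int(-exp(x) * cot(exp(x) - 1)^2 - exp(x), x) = cot(exp(x) - 1) + C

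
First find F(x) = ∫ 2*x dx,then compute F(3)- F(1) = 8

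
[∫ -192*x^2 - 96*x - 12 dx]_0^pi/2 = (-2*pi - 1)^3 + 1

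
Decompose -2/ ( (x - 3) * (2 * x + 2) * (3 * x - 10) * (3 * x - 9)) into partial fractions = -9/(13*(3*x - 10)) + 1/(624*(x + 1)) + 11/(48*(x - 3)) + 1/(12*(x - 3)^2)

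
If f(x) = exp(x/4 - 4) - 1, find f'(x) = exp(x/4 - 4)/4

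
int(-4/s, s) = -4*log(s) + C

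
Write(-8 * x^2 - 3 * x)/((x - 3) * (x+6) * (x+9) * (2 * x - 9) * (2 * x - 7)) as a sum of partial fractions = 434/(475*(2*x - 7)) - 26/(63*(2*x - 9)) - 23/(900*(x + 9)) + 10/(399*(x + 6)) - 1/(4*(x - 3))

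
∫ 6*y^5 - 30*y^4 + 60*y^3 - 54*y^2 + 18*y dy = y^6 - 6*y^5 + 15*y^4 - 18*y^3 + 9*y^2 + C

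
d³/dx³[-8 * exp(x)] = -8*exp(x)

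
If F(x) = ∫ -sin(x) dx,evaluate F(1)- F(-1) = 0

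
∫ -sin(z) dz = cos(z) + C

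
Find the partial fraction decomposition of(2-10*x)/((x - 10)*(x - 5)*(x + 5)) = 26/(75*(x + 5)) + 24/(25*(x - 5)) - 98/(75*(x - 10))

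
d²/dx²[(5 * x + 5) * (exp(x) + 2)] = 5*x*exp(x) + 15*exp(x)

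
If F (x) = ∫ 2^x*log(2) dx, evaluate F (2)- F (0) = 3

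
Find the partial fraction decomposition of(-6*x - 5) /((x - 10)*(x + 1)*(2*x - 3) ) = 56/(85*(2*x - 3)) + 1/(55*(x + 1)) - 65/(187*(x - 10))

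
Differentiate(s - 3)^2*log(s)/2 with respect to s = (2*s^2*log(s) + s^2 - 6*s*log(s) - 6*s + 9)/(2*s)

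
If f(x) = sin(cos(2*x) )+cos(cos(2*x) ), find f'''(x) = 32*(-2*sqrt(2)*sin(x)^4*sin(2*sin(x)^2 - 1 + pi/4) - sin(x)^2*sin(2*sin(x)^2 - 1) + 5*sin(x)^2*cos(2*sin(x)^2 - 1) + 2*sin(2*sin(x)^2 - 1) - cos(2*sin(x)^2 - 1))*sin(x)*cos(x)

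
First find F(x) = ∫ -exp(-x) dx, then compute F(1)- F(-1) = -E + exp(-1)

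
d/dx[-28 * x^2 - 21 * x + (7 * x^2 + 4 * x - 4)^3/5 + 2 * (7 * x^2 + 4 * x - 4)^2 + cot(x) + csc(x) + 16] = 2058*x^5/5 + 588*x^4 + 952*x^3/5 - 144*x^2/5 - 792*x/5 - cot(x)^2 - cot(x)*csc(x) - 238/5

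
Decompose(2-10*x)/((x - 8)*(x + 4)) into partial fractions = -7/(2*(x + 4)) - 13/(2*(x - 8))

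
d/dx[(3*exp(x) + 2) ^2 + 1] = 18*exp(2*x) + 12*exp(x)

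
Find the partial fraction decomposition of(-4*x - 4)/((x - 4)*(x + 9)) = -32/(13*(x + 9)) - 20/(13*(x - 4))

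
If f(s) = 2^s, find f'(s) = 2^s*log(2)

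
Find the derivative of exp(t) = exp(t)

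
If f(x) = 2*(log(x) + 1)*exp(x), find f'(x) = (2*x*exp(x)*log(x) + 2*x*exp(x) + 2*exp(x))/x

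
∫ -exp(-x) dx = exp(-x) + C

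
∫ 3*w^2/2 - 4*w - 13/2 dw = w^3/2 - 2*w^2 - 13*w/2 + C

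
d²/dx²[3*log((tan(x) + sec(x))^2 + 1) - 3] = 3*(sin(x) - 1)^2*(-3*sin(x)^4/cos(x)^6 - 2*sin(x)/cos(x)^4 + 8*sin(x)/cos(x)^6 + tan(x)^6 + 1 - 9/cos(x)^4 + 10/cos(x)^6)/2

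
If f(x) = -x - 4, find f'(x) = -1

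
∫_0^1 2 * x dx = 1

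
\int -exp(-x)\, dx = exp(-x) + C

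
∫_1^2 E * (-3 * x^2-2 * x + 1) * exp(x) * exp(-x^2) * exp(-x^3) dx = -1 + exp(-9)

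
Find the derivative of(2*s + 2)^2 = 8*s + 8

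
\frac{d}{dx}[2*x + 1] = 2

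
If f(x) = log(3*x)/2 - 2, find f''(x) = -1/(2*x^2)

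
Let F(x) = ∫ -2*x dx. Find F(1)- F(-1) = 0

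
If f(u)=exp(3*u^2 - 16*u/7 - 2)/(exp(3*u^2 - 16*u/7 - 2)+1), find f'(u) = (42*u*exp(-3*u^2 + 16*u/7 + 2) - 16*exp(-3*u^2 + 16*u/7 + 2))/(7*exp(4)*exp(32*u/7)*exp(-6*u^2) + 14*exp(2)*exp(16*u/7)*exp(-3*u^2) + 7)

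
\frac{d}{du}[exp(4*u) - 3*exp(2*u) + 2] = 4*exp(4*u) - 6*exp(2*u)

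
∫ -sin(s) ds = cos(s) + C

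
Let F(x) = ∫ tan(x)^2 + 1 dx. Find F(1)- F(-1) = 2*tan(1)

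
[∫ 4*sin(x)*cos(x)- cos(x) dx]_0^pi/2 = 1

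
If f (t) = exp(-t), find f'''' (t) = exp(-t)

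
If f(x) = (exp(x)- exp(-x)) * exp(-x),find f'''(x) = 8*exp(-2*x)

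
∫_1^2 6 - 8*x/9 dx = 14/3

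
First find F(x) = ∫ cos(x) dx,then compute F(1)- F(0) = sin(1)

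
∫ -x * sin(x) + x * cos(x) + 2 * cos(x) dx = sqrt(2)*(x + 1)*sin(x + pi/4) + C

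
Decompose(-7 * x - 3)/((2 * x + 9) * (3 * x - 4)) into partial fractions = -37/(35*(3*x - 4)) - 57/(35*(2*x + 9))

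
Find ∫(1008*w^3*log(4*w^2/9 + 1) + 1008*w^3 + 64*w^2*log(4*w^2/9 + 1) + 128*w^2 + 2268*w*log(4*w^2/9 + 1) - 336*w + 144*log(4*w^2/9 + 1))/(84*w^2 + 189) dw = 2*(63*w^2 + 8*w - 21)*log(4*w^2/9 + 1)/21 + C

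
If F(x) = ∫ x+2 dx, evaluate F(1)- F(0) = 5/2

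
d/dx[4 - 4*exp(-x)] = 4*exp(-x)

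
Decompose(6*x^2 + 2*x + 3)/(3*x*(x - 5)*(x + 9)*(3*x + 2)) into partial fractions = 39/(850*(3*x + 2)) - 157/(3150*(x + 9)) + 163/(3570*(x - 5)) - 1/(90*x)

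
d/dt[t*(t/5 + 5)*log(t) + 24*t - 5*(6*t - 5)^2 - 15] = 2*t*log(t)/5 - 1799*t/5 + 5*log(t) + 329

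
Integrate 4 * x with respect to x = 2*x^2 + C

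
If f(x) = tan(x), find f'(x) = cos(x)^(-2)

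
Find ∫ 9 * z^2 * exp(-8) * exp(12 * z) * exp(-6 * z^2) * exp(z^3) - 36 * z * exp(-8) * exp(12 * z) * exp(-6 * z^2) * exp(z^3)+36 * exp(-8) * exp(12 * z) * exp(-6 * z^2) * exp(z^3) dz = 3*exp((z - 2)^3) + C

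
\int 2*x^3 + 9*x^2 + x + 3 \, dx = x^4/2 + 3*x^3 + x^2/2 + 3*x + C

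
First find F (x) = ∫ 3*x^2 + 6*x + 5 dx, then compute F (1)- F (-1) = 12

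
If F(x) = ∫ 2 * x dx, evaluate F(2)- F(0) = 4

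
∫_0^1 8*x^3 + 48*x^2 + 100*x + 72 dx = 140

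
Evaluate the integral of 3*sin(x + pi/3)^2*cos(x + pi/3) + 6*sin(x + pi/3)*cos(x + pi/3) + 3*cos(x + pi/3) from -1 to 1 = -(cos(pi/6 + 1) + 1)^3 + (sin(1 + pi/3) + 1)^3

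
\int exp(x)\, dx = exp(x) + C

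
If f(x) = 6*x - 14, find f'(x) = 6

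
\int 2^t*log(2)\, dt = 2^t + C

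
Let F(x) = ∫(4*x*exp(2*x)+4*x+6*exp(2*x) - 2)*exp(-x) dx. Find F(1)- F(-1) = -4*exp(-1) + 4*E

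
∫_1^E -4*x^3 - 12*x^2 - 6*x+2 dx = -(1 + E)^4 + 4 + 3*(1 + E)^2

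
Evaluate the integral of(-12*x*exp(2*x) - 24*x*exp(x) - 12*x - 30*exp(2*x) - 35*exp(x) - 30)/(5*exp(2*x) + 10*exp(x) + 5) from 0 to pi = -6*pi - 6*pi^2/5 - 5/2 + 5*exp(pi)/(1 + exp(pi))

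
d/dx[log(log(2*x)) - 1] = 1/(x*log(x) + x*log(2))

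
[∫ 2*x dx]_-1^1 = 0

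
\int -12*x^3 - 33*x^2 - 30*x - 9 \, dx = -3*x^4 - 11*x^3 - 15*x^2 - 9*x + C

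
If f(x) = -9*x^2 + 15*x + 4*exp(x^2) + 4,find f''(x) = 16*x^2*exp(x^2) + 8*exp(x^2) - 18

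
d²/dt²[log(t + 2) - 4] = -1/(t^2 + 4*t + 4)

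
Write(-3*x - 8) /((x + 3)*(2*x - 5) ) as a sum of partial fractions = -31/(11*(2*x - 5)) - 1/(11*(x + 3))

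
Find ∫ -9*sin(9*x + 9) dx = cos(9*x + 9) + C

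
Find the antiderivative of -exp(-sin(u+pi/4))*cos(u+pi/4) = exp(-sin(u + pi/4)) + C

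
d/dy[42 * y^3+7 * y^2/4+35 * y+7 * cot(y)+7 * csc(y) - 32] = 126*y^2 + 7*y/2 - 7*cot(y)^2 - 7*cot(y)*csc(y) + 28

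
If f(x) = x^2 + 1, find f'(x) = 2*x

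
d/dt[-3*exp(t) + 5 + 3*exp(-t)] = (-3*exp(2*t) - 3)*exp(-t)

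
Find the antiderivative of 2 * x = x^2 + C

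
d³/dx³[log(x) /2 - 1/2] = x^(-3)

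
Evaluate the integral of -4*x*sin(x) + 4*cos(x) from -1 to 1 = 8*cos(1)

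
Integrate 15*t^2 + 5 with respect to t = 5*t^3 + 5*t + C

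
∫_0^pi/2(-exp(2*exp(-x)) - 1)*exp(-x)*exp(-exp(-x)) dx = -E - exp(-exp(-pi/2)) + exp(-1) + exp(exp(-pi/2))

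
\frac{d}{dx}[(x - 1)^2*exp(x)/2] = x^2*exp(x)/2 - exp(x)/2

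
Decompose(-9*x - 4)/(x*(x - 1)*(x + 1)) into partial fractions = 5/(2*(x + 1)) - 13/(2*(x - 1)) + 4/x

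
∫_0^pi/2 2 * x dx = pi^2/4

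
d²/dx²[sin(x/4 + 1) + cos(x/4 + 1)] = -sqrt(2)*sin(x/4 + pi/4 + 1)/16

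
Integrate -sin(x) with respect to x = cos(x) + C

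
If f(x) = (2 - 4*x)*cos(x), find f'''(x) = -4*x*sin(x) + 2*sin(x) + 12*cos(x)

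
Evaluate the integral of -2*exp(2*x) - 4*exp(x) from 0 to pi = -(1 + exp(pi))^2 - 2*exp(pi) + 6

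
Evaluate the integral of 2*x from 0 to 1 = 1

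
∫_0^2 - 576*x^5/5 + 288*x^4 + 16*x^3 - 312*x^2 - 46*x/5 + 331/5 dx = -198/5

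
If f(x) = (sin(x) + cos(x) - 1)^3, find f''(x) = 6*(-3*sqrt(2)*sin(x)*cos(x + pi/4) + 4*cos(x) - 3)*sin(x)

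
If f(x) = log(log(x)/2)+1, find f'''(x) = (2*log(x)^2 + 3*log(x) + 2)/(x^3*log(x)^3)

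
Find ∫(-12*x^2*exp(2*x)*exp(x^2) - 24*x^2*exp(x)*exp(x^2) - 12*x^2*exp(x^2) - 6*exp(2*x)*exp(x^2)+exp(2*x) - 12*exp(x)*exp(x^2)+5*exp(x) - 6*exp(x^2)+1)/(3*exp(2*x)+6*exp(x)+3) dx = (-x*(exp(x) + 1)*(6*exp(x^2) - 1)/3 + exp(x))/(exp(x) + 1) + C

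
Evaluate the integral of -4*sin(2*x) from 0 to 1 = -2 + 2*cos(2)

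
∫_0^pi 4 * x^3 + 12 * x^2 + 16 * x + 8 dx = -3 + (2 + (1 + pi)^2)*(1 + 2*pi + pi^2)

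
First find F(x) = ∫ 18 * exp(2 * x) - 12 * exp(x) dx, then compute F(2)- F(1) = -(-2 + 3*E)^2 + (-2 + 3*exp(2))^2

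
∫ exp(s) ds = exp(s) + C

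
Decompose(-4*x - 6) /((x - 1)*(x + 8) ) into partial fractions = -26/(9*(x + 8)) - 10/(9*(x - 1))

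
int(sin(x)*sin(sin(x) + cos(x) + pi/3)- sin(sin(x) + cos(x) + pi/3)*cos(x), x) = cos(sqrt(2)*sin(x + pi/4) + pi/3) + C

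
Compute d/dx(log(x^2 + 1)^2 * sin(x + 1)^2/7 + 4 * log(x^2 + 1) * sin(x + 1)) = (x^2*log(x^2 + 1)^2*sin(2*x + 2) + 28*x^2*log(x^2 + 1)*cos(x + 1) + 4*x*log(x^2 + 1)*sin(x + 1)^2 + 56*x*sin(x + 1) + log(x^2 + 1)^2*sin(2*x + 2) + 28*log(x^2 + 1)*cos(x + 1))/(7*x^2 + 7)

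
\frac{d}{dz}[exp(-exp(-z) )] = exp(-z - exp(-z))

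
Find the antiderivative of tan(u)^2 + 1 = tan(u) + C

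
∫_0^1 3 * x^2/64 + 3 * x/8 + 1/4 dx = 29/64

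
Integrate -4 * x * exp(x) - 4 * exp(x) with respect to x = -4*x*exp(x) + C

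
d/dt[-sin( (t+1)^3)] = -3*(t + 1)^2*cos(t^3 + 3*t^2 + 3*t + 1)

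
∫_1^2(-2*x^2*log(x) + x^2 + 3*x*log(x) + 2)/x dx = 4*log(2)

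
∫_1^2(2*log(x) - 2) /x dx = -1 + (-1 + log(2))^2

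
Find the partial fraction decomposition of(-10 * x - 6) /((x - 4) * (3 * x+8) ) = -31/(10*(3*x + 8)) - 23/(10*(x - 4))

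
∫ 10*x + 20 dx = 5*x^2 + 20*x + C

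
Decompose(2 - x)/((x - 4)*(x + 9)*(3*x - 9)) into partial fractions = 11/(468*(x + 9)) + 1/(36*(x - 3)) - 2/(39*(x - 4))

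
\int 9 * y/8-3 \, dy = 9*y^2/16 - 3*y + C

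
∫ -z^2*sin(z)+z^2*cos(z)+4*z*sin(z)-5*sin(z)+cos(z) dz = sqrt(2)*((z - 1)^2 + 2)*sin(z + pi/4) + C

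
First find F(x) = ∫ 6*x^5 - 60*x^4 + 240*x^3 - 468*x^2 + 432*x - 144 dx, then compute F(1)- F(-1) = -624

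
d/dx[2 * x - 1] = 2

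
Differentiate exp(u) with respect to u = exp(u)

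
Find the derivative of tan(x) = cos(x)^(-2)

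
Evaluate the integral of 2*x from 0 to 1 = 1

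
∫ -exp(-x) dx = exp(-x) + C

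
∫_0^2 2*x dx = 4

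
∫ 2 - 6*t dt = -3*t^2 + 2*t + C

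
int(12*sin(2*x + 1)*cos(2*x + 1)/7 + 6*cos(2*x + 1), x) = 3*(sin(2*x + 1) + 7)*sin(2*x + 1)/7 + C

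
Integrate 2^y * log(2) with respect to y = 2^y + C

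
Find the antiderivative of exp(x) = exp(x) + C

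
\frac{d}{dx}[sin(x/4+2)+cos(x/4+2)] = sqrt(2)*cos(x/4 + pi/4 + 2)/4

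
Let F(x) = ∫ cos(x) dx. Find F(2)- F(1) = -sin(1) + sin(2)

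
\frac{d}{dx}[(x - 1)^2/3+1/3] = 2*x/3 - 2/3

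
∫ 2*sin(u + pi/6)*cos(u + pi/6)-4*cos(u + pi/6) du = (sin(u + pi/6) - 2)^2 + C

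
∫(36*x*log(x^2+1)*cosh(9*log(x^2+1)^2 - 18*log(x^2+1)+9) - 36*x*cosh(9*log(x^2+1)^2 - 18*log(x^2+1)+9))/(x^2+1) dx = sinh(9*(log(x^2 + 1) - 1)^2) + C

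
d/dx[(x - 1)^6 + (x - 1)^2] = 6*x^5 - 30*x^4 + 60*x^3 - 60*x^2 + 32*x - 8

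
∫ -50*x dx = -25*x^2 + C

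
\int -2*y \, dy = -y^2 + C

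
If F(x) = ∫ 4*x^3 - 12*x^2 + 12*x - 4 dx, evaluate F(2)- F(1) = 1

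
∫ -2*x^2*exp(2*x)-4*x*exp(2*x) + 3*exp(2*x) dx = (-x^2 - x + 2)*exp(2*x) + C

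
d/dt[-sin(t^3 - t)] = (1 - 3*t^2)*cos(t*(t^2 - 1))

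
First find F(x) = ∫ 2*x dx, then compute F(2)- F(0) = 4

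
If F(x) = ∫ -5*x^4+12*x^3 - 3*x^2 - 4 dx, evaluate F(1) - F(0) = -3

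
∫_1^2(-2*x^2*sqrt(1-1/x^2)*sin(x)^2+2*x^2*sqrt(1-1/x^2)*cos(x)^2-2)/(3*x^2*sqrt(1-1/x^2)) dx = -2*pi/9 - sin(2)/3 + sin(4)/3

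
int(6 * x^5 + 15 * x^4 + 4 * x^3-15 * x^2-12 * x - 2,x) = x^6 + 3*x^5 + x^4 - 5*x^3 - 6*x^2 - 2*x + C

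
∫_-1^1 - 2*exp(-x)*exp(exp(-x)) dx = -2*exp(E) + 2*exp(exp(-1))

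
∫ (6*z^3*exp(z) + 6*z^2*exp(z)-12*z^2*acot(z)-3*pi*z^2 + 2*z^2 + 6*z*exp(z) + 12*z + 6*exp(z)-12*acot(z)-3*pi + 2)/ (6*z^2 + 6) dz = z*(6*exp(z) - 12*acot(z) - 3*pi + 2)/6 + C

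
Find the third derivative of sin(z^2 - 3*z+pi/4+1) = -8*z^3*cos(z^2 - 3*z + pi/4 + 1) + 36*z^2*cos(z^2 - 3*z + pi/4 + 1) - 12*z*sin(z^2 - 3*z + pi/4 + 1) - 54*z*cos(z^2 - 3*z + pi/4 + 1) + 18*sin(z^2 - 3*z + pi/4 + 1) + 27*cos(z^2 - 3*z + pi/4 + 1)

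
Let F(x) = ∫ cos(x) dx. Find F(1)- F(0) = sin(1)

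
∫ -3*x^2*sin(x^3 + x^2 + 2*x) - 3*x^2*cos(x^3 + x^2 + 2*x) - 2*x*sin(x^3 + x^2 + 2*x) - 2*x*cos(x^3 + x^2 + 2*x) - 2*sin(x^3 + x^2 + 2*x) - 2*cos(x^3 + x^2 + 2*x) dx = -sin(x*(x^2 + x + 2)) + cos(x*(x^2 + x + 2)) + C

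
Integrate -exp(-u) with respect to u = exp(-u) + C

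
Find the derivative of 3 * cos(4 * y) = -12*sin(4*y)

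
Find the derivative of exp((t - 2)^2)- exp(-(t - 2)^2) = (2*t*exp(2*t^2 - 8*t + 8) + 2*t - 4*exp(2*t^2 - 8*t + 8) - 4)*exp(-t^2 + 4*t - 4)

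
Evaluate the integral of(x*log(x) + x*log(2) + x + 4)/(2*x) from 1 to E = -5*log(2)/2 + (E/2 + 2)*log(2*E)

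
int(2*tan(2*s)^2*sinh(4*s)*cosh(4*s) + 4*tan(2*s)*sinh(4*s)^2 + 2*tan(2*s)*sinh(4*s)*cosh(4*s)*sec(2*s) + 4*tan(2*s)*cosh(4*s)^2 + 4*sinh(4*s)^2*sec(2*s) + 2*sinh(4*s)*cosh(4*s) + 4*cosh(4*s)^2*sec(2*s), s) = (tan(2*s) + sec(2*s))*sinh(4*s)*cosh(4*s) + C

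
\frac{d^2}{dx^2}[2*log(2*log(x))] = (-2*log(x) - 2)/(x^2*log(x)^2)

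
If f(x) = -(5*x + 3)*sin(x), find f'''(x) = 5*x*cos(x) + 15*sin(x) + 3*cos(x)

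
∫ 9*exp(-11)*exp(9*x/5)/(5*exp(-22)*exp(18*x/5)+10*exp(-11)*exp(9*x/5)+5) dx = exp(9*x/5)/(exp(9*x/5) + exp(11)) + C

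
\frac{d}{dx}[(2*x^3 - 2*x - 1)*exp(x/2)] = x^3*exp(x/2) + 6*x^2*exp(x/2) - x*exp(x/2) - 5*exp(x/2)/2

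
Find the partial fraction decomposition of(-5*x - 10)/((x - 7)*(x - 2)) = 4/(x - 2) - 9/(x - 7)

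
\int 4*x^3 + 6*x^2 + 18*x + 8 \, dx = x^4 + 2*x^3 + 9*x^2 + 8*x + C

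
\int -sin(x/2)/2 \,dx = cos(x/2) + C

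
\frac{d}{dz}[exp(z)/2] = exp(z)/2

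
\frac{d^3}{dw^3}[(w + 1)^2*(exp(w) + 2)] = w^2*exp(w) + 8*w*exp(w) + 13*exp(w)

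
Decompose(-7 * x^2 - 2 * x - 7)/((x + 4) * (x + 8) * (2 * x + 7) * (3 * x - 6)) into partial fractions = 686/(297*(2*x + 7)) + 439/(1080*(x + 8)) - 37/(24*(x + 4)) - 13/(660*(x - 2))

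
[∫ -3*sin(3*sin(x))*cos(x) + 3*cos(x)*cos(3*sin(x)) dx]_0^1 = -1 + sqrt(2)*sin(pi/4 + 3*sin(1))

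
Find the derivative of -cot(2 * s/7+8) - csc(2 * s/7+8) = 2*cot(2*s/7 + 8)^2/7 + 2*cot(2*s/7 + 8)*csc(2*s/7 + 8)/7 + 2/7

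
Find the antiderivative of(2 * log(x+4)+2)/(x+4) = (log(x + 4) + 2)*log(x + 4) + C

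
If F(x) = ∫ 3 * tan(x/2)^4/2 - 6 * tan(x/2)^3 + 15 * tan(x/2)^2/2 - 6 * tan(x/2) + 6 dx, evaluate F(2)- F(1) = (-2 + tan(1))^3 - (-2 + tan(1/2))^3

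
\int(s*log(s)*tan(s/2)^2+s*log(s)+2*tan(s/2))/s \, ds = 2*log(s)*tan(s/2) + C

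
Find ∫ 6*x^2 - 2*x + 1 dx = 2*x^3 - x^2 + x + C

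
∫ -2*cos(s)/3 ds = -2*sin(s)/3 + C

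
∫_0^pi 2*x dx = pi^2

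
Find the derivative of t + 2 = 1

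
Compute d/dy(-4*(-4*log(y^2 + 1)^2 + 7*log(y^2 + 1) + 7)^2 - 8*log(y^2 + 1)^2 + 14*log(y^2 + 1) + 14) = (-512*y*log(y^2 + 1)^3 + 1344*y*log(y^2 + 1)^2 + 80*y*log(y^2 + 1) - 756*y)/(y^2 + 1)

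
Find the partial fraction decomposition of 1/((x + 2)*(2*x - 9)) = 2/(13*(2*x - 9)) - 1/(13*(x + 2))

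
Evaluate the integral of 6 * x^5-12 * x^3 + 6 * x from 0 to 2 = 28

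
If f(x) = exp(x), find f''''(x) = exp(x)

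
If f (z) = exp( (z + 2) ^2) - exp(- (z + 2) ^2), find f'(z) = (2*z*exp(2*z^2 + 8*z + 8) + 2*z + 4*exp(2*z^2 + 8*z + 8) + 4)*exp(-z^2 - 4*z - 4)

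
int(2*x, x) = x^2 + C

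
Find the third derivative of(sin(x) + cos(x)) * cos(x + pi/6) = -4*sqrt(2)*cos(2*x + 5*pi/12)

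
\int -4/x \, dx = -4*log(x) + C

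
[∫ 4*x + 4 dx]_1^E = -8 + 2*(1 + E)^2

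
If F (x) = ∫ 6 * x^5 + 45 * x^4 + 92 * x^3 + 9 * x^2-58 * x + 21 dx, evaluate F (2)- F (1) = 642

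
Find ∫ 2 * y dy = y^2 + C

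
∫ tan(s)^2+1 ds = tan(s) + C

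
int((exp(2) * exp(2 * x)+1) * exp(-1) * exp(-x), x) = 2*sinh(x + 1) + C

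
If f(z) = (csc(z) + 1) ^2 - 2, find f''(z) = 2*(-1 - 2/sin(z) + 2/sin(z)^2 + 3/sin(z)^3)/sin(z)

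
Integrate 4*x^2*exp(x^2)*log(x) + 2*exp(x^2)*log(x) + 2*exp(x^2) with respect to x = 2*x*exp(x^2)*log(x) + C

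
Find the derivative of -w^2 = -2*w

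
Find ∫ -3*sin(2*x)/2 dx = 3*cos(2*x)/4 + C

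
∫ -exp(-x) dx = exp(-x) + C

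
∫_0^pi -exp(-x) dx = -1 + exp(-pi)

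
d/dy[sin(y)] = cos(y)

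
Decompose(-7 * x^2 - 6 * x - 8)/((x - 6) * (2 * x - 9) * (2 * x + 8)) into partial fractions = 707/(102*(2*x - 9)) - 24/(85*(x + 4)) - 74/(15*(x - 6))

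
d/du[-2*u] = -2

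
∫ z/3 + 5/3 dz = z^2/6 + 5*z/3 + C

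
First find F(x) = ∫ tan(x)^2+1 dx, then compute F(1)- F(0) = tan(1)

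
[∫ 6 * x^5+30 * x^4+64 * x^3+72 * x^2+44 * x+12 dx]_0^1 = 81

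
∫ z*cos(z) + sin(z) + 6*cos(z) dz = (z + 6)*sin(z) + C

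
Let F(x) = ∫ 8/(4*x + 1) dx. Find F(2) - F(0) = 4*log(3)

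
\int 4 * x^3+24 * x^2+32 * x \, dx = x^4 + 8*x^3 + 16*x^2 + C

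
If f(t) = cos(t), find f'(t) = -sin(t)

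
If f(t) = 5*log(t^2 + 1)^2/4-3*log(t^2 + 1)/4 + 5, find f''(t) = (-10*t^2*log(t^2 + 1) + 23*t^2 + 10*log(t^2 + 1) - 3)/(2*t^4 + 4*t^2 + 2)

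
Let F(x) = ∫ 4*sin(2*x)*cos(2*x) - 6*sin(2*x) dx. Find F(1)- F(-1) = 0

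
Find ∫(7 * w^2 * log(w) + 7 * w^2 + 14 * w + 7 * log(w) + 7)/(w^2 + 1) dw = 7*w*log(w) + 7*log(w^2 + 1) + C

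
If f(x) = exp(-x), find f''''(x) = exp(-x)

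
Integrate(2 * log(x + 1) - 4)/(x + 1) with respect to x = (log(x + 1) - 2)^2 + C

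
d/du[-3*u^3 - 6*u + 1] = -9*u^2 - 6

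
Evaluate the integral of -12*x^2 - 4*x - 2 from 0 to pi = (2 - 4*pi)*(1 + pi + pi^2) - 2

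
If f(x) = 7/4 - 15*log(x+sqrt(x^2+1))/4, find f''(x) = (30*x^3 + 30*x^2*sqrt(x^2 + 1) + 15*x)/(8*x^5 + 8*x^4*sqrt(x^2 + 1) + 16*x^3 + 12*x^2*sqrt(x^2 + 1) + 8*x + 4*sqrt(x^2 + 1))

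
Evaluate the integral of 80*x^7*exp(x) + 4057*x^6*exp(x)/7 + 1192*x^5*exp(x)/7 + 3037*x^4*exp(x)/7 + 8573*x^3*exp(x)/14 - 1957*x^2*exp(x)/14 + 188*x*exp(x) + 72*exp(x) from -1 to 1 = -1515*exp(-1)/14 + 5405*E/14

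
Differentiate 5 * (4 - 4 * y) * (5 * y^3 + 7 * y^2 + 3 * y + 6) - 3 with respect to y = -400*y^3 - 120*y^2 + 160*y - 60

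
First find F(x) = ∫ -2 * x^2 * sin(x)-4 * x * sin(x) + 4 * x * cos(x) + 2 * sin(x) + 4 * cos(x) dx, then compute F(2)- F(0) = 14*cos(2) + 2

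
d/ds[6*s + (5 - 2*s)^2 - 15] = 8*s - 14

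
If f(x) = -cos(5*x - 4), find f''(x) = 25*cos(5*x - 4)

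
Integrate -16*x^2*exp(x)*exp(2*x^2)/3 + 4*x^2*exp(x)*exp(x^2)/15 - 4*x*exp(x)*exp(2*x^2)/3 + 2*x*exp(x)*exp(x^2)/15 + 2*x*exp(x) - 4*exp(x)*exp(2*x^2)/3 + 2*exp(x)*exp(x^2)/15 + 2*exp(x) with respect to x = 2*x*(-10*exp(2*x^2) + exp(x^2) + 15)*exp(x)/15 + C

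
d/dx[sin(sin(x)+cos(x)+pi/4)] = sqrt(2)*cos(x + pi/4)*cos(sqrt(2)*sin(x + pi/4) + pi/4)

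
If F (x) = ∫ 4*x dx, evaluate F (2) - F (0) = 8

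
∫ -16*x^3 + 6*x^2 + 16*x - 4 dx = -4*x^4 + 2*x^3 + 8*x^2 - 4*x + C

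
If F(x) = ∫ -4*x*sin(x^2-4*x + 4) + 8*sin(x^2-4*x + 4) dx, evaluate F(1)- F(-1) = 2*cos(1) - 2*cos(9)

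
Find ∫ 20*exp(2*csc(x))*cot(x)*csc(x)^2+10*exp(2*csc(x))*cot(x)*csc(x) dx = -10*exp(2*csc(x))*csc(x) + C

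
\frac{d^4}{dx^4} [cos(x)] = cos(x)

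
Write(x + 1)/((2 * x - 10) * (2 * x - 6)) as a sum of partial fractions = -1/(2*(x - 3)) + 3/(4*(x - 5))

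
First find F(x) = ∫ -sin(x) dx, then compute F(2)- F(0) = -1 + cos(2)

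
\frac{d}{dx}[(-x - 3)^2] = 2*x + 6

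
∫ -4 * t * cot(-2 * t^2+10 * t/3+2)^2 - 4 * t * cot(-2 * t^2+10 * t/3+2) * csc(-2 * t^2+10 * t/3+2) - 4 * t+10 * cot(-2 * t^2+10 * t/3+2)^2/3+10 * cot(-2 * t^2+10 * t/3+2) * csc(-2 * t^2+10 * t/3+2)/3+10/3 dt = -cot(-2*t^2 + 10*t/3 + 2) - csc(-2*t^2 + 10*t/3 + 2) + C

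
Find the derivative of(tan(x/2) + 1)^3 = 3*(tan(x/2) + 1)^2/(2*cos(x/2)^2)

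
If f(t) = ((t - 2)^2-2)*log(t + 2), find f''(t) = (2*t^2*log(t + 2) + 3*t^2 + 8*t*log(t + 2) + 4*t + 8*log(t + 2) - 18)/(t^2 + 4*t + 4)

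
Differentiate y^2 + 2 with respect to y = 2*y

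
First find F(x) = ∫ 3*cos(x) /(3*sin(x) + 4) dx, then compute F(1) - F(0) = -log(4) + log(3*sin(1) + 4)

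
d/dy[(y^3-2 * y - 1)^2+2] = 6*y^5 - 16*y^3 - 6*y^2 + 8*y + 4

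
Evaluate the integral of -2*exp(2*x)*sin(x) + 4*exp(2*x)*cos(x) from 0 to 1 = -2 + 2*exp(2)*cos(1)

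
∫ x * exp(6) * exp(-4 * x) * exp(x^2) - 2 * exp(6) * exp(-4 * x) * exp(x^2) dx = exp((x - 2)^2 + 2)/2 + C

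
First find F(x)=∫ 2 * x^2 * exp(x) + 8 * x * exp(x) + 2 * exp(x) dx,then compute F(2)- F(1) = -4*E + 14*exp(2)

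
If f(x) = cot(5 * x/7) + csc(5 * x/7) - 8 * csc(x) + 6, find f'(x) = -5*cot(5*x/7)^2/7 - 5*cot(5*x/7)*csc(5*x/7)/7 + 8*cot(x)*csc(x) - 5/7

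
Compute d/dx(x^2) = 2*x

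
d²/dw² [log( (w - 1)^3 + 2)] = (-3*w^4 + 12*w^3 - 18*w^2 + 24*w - 15)/(w^6 - 6*w^5 + 15*w^4 - 16*w^3 + 3*w^2 + 6*w + 1)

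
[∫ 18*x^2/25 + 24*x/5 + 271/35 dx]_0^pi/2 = -12 - 13*pi/14 + 3*pi^2/2 + (-3 + 3*pi/10)*(-2*pi - 4 + pi^2/10)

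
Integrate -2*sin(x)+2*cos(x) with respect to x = 2*sqrt(2)*sin(x + pi/4) + C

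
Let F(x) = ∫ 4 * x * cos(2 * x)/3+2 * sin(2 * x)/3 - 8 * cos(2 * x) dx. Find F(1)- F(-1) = -8*sin(2)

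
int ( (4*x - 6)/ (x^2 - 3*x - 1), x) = 2*log(-x^2 + 3*x + 1) + C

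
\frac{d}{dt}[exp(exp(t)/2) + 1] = exp(t + exp(t)/2)/2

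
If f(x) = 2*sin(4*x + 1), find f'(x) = 8*cos(4*x + 1)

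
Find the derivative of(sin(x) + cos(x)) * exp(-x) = -2*exp(-x)*sin(x)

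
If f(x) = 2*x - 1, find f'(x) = 2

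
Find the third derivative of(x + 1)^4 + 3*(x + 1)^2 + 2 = 24*x + 24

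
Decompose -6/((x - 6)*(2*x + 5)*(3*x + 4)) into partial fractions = 27/(77*(3*x + 4)) - 24/(119*(2*x + 5)) - 3/(187*(x - 6))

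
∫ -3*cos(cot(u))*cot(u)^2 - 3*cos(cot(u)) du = 3*sin(cot(u)) + C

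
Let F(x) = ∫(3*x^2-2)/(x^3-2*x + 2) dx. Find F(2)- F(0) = -log(2) + log(6)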